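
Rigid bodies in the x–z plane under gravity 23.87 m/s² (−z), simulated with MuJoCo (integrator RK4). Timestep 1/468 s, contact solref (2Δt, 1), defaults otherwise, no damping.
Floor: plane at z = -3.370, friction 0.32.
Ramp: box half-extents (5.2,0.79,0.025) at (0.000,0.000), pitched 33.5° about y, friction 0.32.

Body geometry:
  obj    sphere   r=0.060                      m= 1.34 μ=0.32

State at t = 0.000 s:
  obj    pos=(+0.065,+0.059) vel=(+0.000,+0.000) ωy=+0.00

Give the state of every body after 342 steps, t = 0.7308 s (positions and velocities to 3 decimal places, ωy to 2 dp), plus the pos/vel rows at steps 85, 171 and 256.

State at t = 0.7308 s:
  obj    pos=(+2.160,-1.328) vel=(+5.735,-3.796) ωy=+114.60

Key-timestep trajectory:
   step    t(s)  obj.x    obj.z    obj.vx   obj.vz 
     85  0.1816   +0.194  -0.027  +1.426  -0.944
    171  0.3654   +0.589  -0.288  +2.868  -1.898
    256  0.5470   +1.239  -0.718  +4.293  -2.841


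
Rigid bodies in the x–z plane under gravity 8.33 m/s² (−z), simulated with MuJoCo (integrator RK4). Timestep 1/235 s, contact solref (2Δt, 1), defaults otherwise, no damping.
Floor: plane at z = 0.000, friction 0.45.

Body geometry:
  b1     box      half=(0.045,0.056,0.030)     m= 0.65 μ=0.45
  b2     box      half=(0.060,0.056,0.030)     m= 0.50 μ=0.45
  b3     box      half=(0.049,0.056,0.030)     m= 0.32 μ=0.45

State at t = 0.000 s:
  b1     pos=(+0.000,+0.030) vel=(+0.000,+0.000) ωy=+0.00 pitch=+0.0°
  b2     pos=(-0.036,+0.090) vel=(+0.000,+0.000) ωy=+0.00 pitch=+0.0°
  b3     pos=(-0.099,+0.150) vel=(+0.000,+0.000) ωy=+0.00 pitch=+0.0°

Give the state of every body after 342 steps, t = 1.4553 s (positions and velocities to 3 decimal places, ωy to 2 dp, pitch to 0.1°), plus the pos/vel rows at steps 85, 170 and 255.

State at t = 1.4553 s:
  b1     pos=(+0.000,+0.030) vel=(+0.000,+0.000) ωy=+0.00 pitch=+0.0°
  b2     pos=(-0.100,+0.060) vel=(+0.000,+0.000) ωy=-0.01 pitch=-90.0°
  b3     pos=(-0.193,+0.049) vel=(+0.000,+0.000) ωy=+0.00 pitch=-90.0°

Key-timestep trajectory:
   step    t(s)  b1.x    b1.z    b1.vx   b1.vz   b2.x    b2.z    b2.vx   b2.vz   b3.x    b3.z    b3.vx   b3.vz 
     85  0.3617   +0.000  +0.030  +0.000  +0.000   -0.101  +0.060  -0.311  +0.078   -0.191  +0.050  -0.374  -0.211
    170  0.7234   +0.000  +0.030  +0.000  +0.000   -0.126  +0.067  +0.091  -0.003   -0.199  +0.052  +0.099  -0.043
    255  1.0851   +0.000  +0.030  +0.000  +0.000   -0.100  +0.060  -0.155  +0.007   -0.193  +0.049  +0.000  +0.000


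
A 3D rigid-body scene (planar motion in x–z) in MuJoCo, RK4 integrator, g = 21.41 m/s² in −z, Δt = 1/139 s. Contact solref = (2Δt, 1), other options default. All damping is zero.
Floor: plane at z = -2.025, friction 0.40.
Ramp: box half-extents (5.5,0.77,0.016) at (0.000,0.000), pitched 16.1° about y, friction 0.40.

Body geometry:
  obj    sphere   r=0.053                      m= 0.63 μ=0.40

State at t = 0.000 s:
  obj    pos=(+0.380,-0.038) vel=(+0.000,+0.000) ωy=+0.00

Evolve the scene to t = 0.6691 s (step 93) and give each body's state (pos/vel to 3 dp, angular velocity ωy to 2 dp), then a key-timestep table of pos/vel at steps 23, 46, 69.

State at t = 0.6691 s:
  obj    pos=(+1.292,-0.301) vel=(+2.726,-0.787) ωy=+53.53

Key-timestep trajectory:
   step    t(s)  obj.x    obj.z    obj.vx   obj.vz 
     23  0.1655   +0.436  -0.054  +0.674  -0.195
     46  0.3309   +0.603  -0.102  +1.348  -0.389
     69  0.4964   +0.882  -0.183  +2.023  -0.584


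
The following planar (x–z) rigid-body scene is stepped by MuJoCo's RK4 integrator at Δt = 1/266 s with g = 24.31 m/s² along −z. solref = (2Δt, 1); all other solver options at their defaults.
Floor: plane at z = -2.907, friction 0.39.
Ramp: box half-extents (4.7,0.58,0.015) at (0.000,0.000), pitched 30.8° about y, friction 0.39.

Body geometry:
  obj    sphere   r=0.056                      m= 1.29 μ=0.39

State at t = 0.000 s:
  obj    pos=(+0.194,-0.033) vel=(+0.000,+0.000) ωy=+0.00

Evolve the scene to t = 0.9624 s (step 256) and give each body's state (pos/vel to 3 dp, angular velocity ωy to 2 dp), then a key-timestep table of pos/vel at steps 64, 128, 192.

State at t = 0.9624 s:
  obj    pos=(+3.731,-2.142) vel=(+7.350,-4.382) ωy=+152.79

Key-timestep trajectory:
   step    t(s)  obj.x    obj.z    obj.vx   obj.vz 
     64  0.2406   +0.415  -0.165  +1.838  -1.096
    128  0.4812   +1.078  -0.560  +3.675  -2.191
    192  0.7218   +2.184  -1.219  +5.513  -3.286


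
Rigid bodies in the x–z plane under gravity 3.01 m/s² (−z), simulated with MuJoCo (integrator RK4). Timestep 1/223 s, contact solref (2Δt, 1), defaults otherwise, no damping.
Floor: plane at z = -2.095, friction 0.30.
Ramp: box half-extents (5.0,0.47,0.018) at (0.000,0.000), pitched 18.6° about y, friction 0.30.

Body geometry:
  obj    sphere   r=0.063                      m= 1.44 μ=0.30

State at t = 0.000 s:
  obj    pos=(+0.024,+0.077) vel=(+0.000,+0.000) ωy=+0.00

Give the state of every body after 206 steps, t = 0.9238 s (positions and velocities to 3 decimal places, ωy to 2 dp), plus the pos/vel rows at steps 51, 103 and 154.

State at t = 0.9238 s:
  obj    pos=(+0.301,-0.016) vel=(+0.600,-0.202) ωy=+10.05

Key-timestep trajectory:
   step    t(s)  obj.x    obj.z    obj.vx   obj.vz 
     51  0.2287   +0.041  +0.072  +0.149  -0.050
    103  0.4619   +0.093  +0.054  +0.300  -0.101
    154  0.6906   +0.179  +0.025  +0.449  -0.151


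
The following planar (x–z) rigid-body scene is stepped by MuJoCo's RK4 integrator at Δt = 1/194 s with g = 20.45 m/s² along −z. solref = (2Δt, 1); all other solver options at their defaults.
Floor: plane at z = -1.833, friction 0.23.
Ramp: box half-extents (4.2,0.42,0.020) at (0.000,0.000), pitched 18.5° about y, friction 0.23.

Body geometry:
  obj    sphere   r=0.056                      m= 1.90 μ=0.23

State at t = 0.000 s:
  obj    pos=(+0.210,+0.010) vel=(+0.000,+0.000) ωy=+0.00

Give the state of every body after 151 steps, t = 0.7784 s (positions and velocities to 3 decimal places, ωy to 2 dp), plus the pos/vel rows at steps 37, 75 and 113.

State at t = 0.7784 s:
  obj    pos=(+1.542,-0.436) vel=(+3.421,-1.145) ωy=+64.41

Key-timestep trajectory:
   step    t(s)  obj.x    obj.z    obj.vx   obj.vz 
     37  0.1907   +0.290  -0.017  +0.839  -0.281
     75  0.3866   +0.539  -0.100  +1.699  -0.569
    113  0.5825   +0.956  -0.240  +2.560  -0.857


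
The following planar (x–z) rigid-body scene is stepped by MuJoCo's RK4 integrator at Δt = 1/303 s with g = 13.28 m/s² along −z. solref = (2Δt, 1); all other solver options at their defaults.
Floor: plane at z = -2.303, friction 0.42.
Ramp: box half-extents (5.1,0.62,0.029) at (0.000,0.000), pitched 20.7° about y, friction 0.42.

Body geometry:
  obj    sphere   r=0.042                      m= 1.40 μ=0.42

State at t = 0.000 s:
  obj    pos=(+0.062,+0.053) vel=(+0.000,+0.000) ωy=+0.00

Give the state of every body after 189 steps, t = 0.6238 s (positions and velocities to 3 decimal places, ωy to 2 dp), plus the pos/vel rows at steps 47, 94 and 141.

State at t = 0.6238 s:
  obj    pos=(+0.672,-0.178) vel=(+1.956,-0.739) ωy=+49.79

Key-timestep trajectory:
   step    t(s)  obj.x    obj.z    obj.vx   obj.vz 
     47  0.1551   +0.100  +0.038  +0.487  -0.184
     94  0.3102   +0.213  -0.005  +0.973  -0.368
    141  0.4653   +0.402  -0.076  +1.460  -0.552


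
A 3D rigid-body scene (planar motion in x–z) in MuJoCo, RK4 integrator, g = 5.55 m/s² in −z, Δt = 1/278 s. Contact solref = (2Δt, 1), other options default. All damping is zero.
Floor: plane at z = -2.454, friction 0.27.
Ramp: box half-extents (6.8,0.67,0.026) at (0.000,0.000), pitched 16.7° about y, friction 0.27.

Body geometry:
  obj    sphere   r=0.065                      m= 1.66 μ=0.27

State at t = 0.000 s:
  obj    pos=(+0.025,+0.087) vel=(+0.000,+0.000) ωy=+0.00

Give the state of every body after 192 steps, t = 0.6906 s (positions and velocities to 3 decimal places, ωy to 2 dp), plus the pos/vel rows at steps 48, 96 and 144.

State at t = 0.6906 s:
  obj    pos=(+0.285,+0.009) vel=(+0.754,-0.226) ωy=+12.10

Key-timestep trajectory:
   step    t(s)  obj.x    obj.z    obj.vx   obj.vz 
     48  0.1727   +0.041  +0.083  +0.188  -0.057
     96  0.3453   +0.090  +0.068  +0.377  -0.113
    144  0.5180   +0.172  +0.044  +0.565  -0.170


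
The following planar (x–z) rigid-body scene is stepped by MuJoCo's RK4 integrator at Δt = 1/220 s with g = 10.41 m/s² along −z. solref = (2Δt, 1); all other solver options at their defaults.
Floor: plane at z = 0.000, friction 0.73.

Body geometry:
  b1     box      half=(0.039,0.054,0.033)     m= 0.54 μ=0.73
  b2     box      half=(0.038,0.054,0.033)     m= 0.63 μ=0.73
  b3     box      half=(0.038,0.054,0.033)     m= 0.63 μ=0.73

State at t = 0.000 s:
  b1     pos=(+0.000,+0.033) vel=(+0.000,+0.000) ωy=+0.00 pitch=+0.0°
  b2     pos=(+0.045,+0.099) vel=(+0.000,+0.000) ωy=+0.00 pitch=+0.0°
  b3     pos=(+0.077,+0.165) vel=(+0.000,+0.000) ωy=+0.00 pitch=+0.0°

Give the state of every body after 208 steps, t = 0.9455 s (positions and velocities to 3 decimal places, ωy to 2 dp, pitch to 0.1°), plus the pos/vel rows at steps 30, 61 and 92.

State at t = 0.9455 s:
  b1     pos=(+0.000,+0.033) vel=(+0.000,+0.000) ωy=+0.00 pitch=+0.0°
  b2     pos=(+0.082,+0.038) vel=(+0.000,+0.000) ωy=+0.00 pitch=+90.0°
  b3     pos=(+0.255,+0.033) vel=(+0.000,+0.000) ωy=+0.00 pitch=+180.0°

Key-timestep trajectory:
   step    t(s)  b1.x    b1.z    b1.vx   b1.vz   b2.x    b2.z    b2.vx   b2.vz   b3.x    b3.z    b3.vx   b3.vz 
     30  0.1364   +0.000  +0.033  -0.001  +0.000   +0.056  +0.095  +0.167  -0.105   +0.109  +0.146  +0.466  -0.409
     61  0.2773   +0.000  +0.033  +0.000  +0.000   +0.083  +0.036  -0.041  +0.115   +0.188  +0.039  +0.391  +0.354
     92  0.4182   +0.000  +0.033  +0.000  +0.000   +0.082  +0.038  +0.000  +0.000   +0.237  +0.046  +0.385  -0.165


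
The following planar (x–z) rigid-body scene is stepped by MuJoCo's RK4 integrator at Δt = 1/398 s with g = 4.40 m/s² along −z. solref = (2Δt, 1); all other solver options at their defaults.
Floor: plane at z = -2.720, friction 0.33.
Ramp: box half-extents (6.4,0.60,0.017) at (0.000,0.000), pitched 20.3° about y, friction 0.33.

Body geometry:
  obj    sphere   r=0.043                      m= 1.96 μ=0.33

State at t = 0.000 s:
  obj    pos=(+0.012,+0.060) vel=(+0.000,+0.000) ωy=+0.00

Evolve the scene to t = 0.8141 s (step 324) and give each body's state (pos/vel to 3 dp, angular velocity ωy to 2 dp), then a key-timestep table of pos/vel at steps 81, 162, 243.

State at t = 0.8141 s:
  obj    pos=(+0.351,-0.066) vel=(+0.833,-0.308) ωy=+20.64

Key-timestep trajectory:
   step    t(s)  obj.x    obj.z    obj.vx   obj.vz 
     81  0.2035   +0.033  +0.052  +0.208  -0.077
    162  0.4070   +0.097  +0.028  +0.416  -0.154
    243  0.6106   +0.203  -0.011  +0.624  -0.231


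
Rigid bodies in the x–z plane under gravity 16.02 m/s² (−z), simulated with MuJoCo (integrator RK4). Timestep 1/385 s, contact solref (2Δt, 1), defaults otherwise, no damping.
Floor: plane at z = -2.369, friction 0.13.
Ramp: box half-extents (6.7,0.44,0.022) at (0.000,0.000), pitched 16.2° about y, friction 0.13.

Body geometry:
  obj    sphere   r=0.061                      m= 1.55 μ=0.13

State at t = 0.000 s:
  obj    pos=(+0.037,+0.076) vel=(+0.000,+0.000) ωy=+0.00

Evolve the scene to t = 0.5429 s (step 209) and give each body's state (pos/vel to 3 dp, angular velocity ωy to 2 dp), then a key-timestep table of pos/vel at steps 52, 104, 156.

State at t = 0.5429 s:
  obj    pos=(+0.489,-0.056) vel=(+1.664,-0.484) ωy=+28.40

Key-timestep trajectory:
   step    t(s)  obj.x    obj.z    obj.vx   obj.vz 
     52  0.1351   +0.065  +0.068  +0.414  -0.120
    104  0.2701   +0.149  +0.043  +0.828  -0.241
    156  0.4052   +0.289  +0.003  +1.242  -0.361


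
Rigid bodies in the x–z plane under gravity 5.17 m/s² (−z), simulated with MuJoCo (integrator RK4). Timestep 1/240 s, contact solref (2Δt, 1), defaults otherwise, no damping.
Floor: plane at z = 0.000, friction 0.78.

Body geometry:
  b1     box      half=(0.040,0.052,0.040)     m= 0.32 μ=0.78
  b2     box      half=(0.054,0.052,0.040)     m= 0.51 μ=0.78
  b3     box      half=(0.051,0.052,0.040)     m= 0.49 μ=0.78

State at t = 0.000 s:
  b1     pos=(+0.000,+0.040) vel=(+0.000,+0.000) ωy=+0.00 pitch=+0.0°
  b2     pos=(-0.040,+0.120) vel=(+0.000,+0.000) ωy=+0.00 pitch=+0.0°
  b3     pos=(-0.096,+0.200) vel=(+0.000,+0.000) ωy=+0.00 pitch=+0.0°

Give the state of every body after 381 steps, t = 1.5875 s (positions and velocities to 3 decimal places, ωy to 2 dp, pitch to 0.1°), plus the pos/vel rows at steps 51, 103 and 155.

State at t = 1.5875 s:
  b1     pos=(+0.000,+0.040) vel=(+0.000,+0.000) ωy=+0.00 pitch=+0.0°
  b2     pos=(-0.089,+0.054) vel=(+0.000,+0.000) ωy=+0.00 pitch=-90.0°
  b3     pos=(-0.314,+0.040) vel=(+0.000,+0.000) ωy=+0.00 pitch=+180.0°

Key-timestep trajectory:
   step    t(s)  b1.x    b1.z    b1.vx   b1.vz   b2.x    b2.z    b2.vx   b2.vz   b3.x    b3.z    b3.vx   b3.vz 
     51  0.2125   +0.000  +0.040  +0.001  +0.000   -0.053  +0.118  -0.136  -0.047   -0.133  +0.174  -0.342  -0.336
    103  0.4292   +0.000  +0.040  +0.000  +0.000   -0.091  +0.052  +0.103  +0.063   -0.222  +0.054  -0.537  -0.240
    155  0.6458   +0.000  +0.040  +0.000  +0.000   -0.089  +0.054  +0.000  +0.000   -0.274  +0.064  -0.218  -0.038


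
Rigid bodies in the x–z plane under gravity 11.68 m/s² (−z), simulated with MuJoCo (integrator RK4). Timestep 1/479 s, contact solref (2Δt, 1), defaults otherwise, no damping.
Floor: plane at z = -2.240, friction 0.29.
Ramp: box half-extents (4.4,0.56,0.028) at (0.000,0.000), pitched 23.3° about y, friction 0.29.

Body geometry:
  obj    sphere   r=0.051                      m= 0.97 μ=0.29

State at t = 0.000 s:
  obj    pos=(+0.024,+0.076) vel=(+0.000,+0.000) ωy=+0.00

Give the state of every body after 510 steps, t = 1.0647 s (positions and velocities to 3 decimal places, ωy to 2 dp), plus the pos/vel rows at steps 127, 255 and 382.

State at t = 1.0647 s:
  obj    pos=(+1.742,-0.664) vel=(+3.227,-1.390) ωy=+68.89

Key-timestep trajectory:
   step    t(s)  obj.x    obj.z    obj.vx   obj.vz 
    127  0.2651   +0.130  +0.030  +0.804  -0.346
    255  0.5324   +0.453  -0.109  +1.614  -0.695
    382  0.7975   +0.988  -0.339  +2.417  -1.041


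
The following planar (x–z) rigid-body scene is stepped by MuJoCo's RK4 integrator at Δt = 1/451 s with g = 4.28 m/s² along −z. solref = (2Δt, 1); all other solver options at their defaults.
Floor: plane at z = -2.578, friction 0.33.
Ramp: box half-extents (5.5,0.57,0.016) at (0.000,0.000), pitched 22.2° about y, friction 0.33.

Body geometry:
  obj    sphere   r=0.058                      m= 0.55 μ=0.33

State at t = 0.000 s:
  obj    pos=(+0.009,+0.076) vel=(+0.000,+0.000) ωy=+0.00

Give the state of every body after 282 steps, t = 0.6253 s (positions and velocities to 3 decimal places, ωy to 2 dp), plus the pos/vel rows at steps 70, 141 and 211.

State at t = 0.6253 s:
  obj    pos=(+0.218,-0.009) vel=(+0.669,-0.273) ωy=+12.45

Key-timestep trajectory:
   step    t(s)  obj.x    obj.z    obj.vx   obj.vz 
     70  0.1552   +0.022  +0.071  +0.166  -0.068
    141  0.3126   +0.061  +0.055  +0.334  -0.136
    211  0.4678   +0.126  +0.028  +0.500  -0.204


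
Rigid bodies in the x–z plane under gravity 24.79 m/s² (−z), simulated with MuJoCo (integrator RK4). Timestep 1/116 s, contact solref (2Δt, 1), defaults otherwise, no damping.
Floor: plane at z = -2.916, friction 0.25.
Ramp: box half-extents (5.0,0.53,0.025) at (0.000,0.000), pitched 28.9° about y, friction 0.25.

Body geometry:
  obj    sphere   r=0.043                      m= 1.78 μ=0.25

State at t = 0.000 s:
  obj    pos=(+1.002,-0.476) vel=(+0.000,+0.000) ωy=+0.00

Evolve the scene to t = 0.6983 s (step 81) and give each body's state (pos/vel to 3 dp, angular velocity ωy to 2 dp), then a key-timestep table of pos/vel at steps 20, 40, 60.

State at t = 0.6983 s:
  obj    pos=(+2.829,-1.484) vel=(+5.232,-2.888) ωy=+138.89

Key-timestep trajectory:
   step    t(s)  obj.x    obj.z    obj.vx   obj.vz 
     20  0.1724   +1.114  -0.537  +1.292  -0.713
     40  0.3448   +1.448  -0.722  +2.584  -1.426
     60  0.5172   +2.005  -1.029  +3.875  -2.139


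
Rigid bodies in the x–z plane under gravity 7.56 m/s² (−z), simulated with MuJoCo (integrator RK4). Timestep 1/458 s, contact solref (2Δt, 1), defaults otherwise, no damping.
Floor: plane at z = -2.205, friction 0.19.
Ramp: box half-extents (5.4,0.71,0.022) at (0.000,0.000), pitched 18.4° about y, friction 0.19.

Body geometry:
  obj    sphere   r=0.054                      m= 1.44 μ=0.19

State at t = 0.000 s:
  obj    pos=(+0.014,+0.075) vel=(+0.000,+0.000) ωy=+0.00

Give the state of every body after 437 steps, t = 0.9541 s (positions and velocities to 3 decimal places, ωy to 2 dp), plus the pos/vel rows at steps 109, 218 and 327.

State at t = 0.9541 s:
  obj    pos=(+0.750,-0.170) vel=(+1.543,-0.513) ωy=+30.12

Key-timestep trajectory:
   step    t(s)  obj.x    obj.z    obj.vx   obj.vz 
    109  0.2380   +0.060  +0.060  +0.385  -0.128
    218  0.4760   +0.197  +0.014  +0.770  -0.256
    327  0.7140   +0.426  -0.062  +1.155  -0.384


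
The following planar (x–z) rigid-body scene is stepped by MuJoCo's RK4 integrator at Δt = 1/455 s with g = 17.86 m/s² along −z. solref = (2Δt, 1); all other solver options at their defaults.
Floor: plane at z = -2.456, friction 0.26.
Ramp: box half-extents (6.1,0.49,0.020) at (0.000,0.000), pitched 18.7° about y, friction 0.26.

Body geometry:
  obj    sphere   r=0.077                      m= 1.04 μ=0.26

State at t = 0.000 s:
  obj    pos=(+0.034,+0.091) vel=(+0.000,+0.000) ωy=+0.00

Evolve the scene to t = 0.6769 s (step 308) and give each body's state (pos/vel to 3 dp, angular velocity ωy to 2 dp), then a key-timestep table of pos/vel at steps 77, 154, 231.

State at t = 0.6769 s:
  obj    pos=(+0.922,-0.210) vel=(+2.623,-0.888) ωy=+35.95

Key-timestep trajectory:
   step    t(s)  obj.x    obj.z    obj.vx   obj.vz 
     77  0.1692   +0.089  +0.072  +0.656  -0.222
    154  0.3385   +0.256  +0.016  +1.311  -0.444
    231  0.5077   +0.533  -0.078  +1.967  -0.666


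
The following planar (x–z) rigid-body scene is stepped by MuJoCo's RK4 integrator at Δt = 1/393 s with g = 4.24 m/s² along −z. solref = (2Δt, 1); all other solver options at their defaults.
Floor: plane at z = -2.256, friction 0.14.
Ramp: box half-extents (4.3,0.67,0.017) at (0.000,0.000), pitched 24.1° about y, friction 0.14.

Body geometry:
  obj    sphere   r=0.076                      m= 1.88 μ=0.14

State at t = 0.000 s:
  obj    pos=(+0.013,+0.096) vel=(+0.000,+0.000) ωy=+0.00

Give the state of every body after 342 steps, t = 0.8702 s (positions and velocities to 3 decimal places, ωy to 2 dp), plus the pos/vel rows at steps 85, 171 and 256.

State at t = 0.8702 s:
  obj    pos=(+0.441,-0.095) vel=(+0.982,-0.439) ωy=+14.16

Key-timestep trajectory:
   step    t(s)  obj.x    obj.z    obj.vx   obj.vz 
     85  0.2163   +0.039  +0.084  +0.244  -0.109
    171  0.4351   +0.120  +0.048  +0.491  -0.220
    256  0.6514   +0.253  -0.011  +0.735  -0.329


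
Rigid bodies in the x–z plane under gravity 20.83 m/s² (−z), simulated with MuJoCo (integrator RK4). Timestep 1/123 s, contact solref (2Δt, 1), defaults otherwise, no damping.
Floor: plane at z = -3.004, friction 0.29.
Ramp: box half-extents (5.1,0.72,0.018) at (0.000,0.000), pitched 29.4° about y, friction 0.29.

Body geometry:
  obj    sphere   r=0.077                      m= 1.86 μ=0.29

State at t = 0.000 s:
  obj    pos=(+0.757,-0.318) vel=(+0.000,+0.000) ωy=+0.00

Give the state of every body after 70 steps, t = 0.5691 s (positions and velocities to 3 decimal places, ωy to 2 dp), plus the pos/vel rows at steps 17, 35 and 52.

State at t = 0.5691 s:
  obj    pos=(+1.788,-0.898) vel=(+3.622,-2.041) ωy=+53.95

Key-timestep trajectory:
   step    t(s)  obj.x    obj.z    obj.vx   obj.vz 
     17  0.1382   +0.818  -0.352  +0.880  -0.496
     35  0.2846   +1.015  -0.463  +1.811  -1.021
     52  0.4228   +1.326  -0.638  +2.691  -1.516


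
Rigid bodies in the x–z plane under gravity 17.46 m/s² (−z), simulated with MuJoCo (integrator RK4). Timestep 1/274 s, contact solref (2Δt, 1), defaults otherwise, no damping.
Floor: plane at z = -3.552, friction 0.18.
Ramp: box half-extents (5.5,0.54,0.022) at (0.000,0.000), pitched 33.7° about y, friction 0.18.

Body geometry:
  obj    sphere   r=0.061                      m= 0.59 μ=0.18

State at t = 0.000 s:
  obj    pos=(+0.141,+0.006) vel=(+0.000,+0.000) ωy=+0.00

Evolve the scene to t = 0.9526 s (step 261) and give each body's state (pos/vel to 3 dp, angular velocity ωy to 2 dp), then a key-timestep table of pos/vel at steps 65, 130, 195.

State at t = 0.9526 s:
  obj    pos=(+2.811,-1.775) vel=(+5.604,-3.743) ωy=+101.98

Key-timestep trajectory:
   step    t(s)  obj.x    obj.z    obj.vx   obj.vz 
     65  0.2372   +0.307  -0.105  +1.401  -0.921
    130  0.4745   +0.803  -0.436  +2.796  -1.855
    195  0.7117   +1.631  -0.988  +4.188  -2.793


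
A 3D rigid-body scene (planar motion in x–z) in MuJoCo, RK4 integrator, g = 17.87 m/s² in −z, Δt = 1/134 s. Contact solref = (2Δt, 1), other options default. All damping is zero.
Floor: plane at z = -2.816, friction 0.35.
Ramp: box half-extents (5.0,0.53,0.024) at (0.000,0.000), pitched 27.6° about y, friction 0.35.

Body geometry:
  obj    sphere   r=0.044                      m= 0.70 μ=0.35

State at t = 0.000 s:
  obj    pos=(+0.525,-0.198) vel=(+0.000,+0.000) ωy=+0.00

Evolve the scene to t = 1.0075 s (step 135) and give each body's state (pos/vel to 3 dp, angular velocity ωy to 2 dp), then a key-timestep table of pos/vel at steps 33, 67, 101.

State at t = 1.0075 s:
  obj    pos=(+3.185,-1.588) vel=(+5.279,-2.760) ωy=+135.38

Key-timestep trajectory:
   step    t(s)  obj.x    obj.z    obj.vx   obj.vz 
     33  0.2463   +0.684  -0.281  +1.291  -0.675
     67  0.5000   +1.180  -0.540  +2.620  -1.370
    101  0.7537   +2.014  -0.976  +3.950  -2.065


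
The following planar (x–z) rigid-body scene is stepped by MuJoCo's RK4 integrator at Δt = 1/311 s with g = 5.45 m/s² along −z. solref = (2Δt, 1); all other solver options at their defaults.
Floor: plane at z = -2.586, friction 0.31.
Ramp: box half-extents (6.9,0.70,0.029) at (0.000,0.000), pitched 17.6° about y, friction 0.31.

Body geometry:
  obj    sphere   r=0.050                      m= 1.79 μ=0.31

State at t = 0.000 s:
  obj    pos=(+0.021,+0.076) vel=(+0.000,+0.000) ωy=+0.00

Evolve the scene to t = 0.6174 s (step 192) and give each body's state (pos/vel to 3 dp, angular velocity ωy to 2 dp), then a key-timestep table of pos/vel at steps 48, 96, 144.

State at t = 0.6174 s:
  obj    pos=(+0.235,+0.008) vel=(+0.693,-0.220) ωy=+14.53

Key-timestep trajectory:
   step    t(s)  obj.x    obj.z    obj.vx   obj.vz 
     48  0.1543   +0.034  +0.072  +0.173  -0.055
     96  0.3087   +0.075  +0.059  +0.346  -0.110
    144  0.4630   +0.141  +0.038  +0.520  -0.165


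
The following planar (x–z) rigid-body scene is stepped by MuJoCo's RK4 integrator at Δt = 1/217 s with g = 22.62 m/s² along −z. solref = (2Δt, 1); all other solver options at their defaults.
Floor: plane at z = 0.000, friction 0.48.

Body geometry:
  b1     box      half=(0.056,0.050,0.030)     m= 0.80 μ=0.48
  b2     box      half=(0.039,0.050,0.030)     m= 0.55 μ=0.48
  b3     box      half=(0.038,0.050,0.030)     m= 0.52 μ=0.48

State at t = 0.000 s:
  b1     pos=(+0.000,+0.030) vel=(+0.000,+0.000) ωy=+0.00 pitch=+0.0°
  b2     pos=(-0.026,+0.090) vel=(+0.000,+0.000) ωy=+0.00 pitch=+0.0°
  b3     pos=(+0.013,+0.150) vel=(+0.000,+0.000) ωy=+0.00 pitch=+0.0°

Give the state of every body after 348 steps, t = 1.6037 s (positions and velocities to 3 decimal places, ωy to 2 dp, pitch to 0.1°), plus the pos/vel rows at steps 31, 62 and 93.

State at t = 1.6037 s:
  b1     pos=(+0.000,+0.030) vel=(+0.000,+0.000) ωy=+0.00 pitch=+0.0°
  b2     pos=(-0.026,+0.090) vel=(+0.000,+0.000) ωy=+0.00 pitch=+0.0°
  b3     pos=(+0.109,+0.030) vel=(+0.000,+0.000) ωy=+0.00 pitch=+180.0°

Key-timestep trajectory:
   step    t(s)  b1.x    b1.z    b1.vx   b1.vz   b2.x    b2.z    b2.vx   b2.vz   b3.x    b3.z    b3.vx   b3.vz 
     31  0.1429   +0.000  +0.030  +0.000  +0.000   -0.026  +0.090  +0.000  +0.000   +0.014  +0.150  +0.019  -0.001
     62  0.2857   +0.000  +0.030  +0.000  +0.000   -0.026  +0.090  -0.001  +0.000   +0.029  +0.145  +0.286  -0.155
     93  0.4286   +0.000  +0.030  +0.000  +0.000   -0.026  +0.090  +0.000  +0.000   +0.083  +0.087  +0.492  -0.492


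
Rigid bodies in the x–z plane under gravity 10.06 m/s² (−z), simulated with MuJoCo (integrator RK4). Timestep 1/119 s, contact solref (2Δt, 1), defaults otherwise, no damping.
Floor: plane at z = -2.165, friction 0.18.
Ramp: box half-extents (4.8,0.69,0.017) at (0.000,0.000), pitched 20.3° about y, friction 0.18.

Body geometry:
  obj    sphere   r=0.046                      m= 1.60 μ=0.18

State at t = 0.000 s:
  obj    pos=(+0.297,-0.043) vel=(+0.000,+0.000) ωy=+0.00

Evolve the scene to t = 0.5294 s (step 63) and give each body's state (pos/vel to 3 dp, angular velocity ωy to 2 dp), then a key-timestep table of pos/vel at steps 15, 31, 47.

State at t = 0.5294 s:
  obj    pos=(+0.625,-0.164) vel=(+1.238,-0.458) ωy=+28.67

Key-timestep trajectory:
   step    t(s)  obj.x    obj.z    obj.vx   obj.vz 
     15  0.1261   +0.316  -0.050  +0.295  -0.109
     31  0.2605   +0.376  -0.072  +0.609  -0.225
     47  0.3950   +0.480  -0.110  +0.924  -0.342


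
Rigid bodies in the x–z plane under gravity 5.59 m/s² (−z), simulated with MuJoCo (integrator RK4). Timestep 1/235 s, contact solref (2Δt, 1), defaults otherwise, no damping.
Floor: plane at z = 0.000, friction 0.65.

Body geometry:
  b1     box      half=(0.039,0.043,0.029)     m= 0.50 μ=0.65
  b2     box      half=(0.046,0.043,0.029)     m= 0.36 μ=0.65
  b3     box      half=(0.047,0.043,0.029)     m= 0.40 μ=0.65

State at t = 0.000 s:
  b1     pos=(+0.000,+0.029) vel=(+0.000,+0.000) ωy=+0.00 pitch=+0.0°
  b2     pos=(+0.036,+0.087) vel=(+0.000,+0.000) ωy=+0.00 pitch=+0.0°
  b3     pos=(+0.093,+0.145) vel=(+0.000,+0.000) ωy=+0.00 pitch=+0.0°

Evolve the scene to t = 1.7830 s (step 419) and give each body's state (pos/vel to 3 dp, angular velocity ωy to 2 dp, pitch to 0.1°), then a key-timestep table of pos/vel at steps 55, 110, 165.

State at t = 1.7830 s:
  b1     pos=(+0.000,+0.029) vel=(+0.000,+0.000) ωy=+0.00 pitch=+0.0°
  b2     pos=(+0.077,+0.046) vel=(+0.000,+0.000) ωy=+0.00 pitch=+90.0°
  b3     pos=(+0.184,+0.047) vel=(+0.000,+0.000) ωy=+0.00 pitch=+90.0°

Key-timestep trajectory:
   step    t(s)  b1.x    b1.z    b1.vx   b1.vz   b2.x    b2.z    b2.vx   b2.vz   b3.x    b3.z    b3.vx   b3.vz 
     55  0.2340   +0.000  +0.029  +0.000  +0.000   +0.056  +0.082  +0.178  -0.124   +0.139  +0.088  +0.301  -0.693
    110  0.4681   +0.000  +0.029  +0.000  +0.000   +0.085  +0.050  -0.027  -0.011   +0.194  +0.052  +0.079  +0.026
    165  0.7021   +0.000  +0.029  +0.000  +0.000   +0.077  +0.046  -0.029  -0.015   +0.181  +0.049  -0.032  +0.022


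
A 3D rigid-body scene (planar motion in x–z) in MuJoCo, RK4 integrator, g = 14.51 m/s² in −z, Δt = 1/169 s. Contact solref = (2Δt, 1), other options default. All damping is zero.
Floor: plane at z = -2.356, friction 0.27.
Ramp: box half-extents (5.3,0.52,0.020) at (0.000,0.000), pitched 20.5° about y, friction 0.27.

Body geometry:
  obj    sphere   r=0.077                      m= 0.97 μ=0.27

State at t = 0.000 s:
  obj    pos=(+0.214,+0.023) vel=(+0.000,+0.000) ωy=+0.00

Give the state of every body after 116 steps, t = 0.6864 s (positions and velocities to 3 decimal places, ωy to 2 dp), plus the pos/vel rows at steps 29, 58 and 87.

State at t = 0.6864 s:
  obj    pos=(+1.015,-0.276) vel=(+2.334,-0.873) ωy=+32.35

Key-timestep trajectory:
   step    t(s)  obj.x    obj.z    obj.vx   obj.vz 
     29  0.1716   +0.264  +0.005  +0.584  -0.218
     58  0.3432   +0.414  -0.051  +1.167  -0.436
     87  0.5148   +0.665  -0.145  +1.750  -0.654


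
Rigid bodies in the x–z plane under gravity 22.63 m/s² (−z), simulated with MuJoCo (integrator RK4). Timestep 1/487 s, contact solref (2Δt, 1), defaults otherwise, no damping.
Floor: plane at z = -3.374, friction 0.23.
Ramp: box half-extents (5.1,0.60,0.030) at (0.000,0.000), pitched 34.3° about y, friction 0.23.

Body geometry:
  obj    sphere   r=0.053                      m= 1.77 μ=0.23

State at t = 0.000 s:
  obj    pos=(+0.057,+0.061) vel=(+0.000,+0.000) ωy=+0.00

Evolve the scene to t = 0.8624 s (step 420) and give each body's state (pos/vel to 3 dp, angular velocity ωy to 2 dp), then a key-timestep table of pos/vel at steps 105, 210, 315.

State at t = 0.8624 s:
  obj    pos=(+2.856,-1.848) vel=(+6.490,-4.427) ωy=+148.20

Key-timestep trajectory:
   step    t(s)  obj.x    obj.z    obj.vx   obj.vz 
    105  0.2156   +0.232  -0.058  +1.623  -1.107
    210  0.4312   +0.757  -0.416  +3.245  -2.214
    315  0.6468   +1.632  -1.013  +4.868  -3.320


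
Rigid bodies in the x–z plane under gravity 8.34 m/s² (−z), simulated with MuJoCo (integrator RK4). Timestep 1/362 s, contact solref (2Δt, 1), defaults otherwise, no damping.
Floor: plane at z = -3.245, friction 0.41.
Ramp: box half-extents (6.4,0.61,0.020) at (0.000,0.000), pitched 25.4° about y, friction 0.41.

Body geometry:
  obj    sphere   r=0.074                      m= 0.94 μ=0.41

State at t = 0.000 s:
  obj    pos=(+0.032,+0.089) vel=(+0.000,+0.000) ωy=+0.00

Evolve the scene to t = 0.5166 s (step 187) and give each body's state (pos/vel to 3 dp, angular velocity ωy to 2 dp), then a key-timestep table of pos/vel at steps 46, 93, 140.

State at t = 0.5166 s:
  obj    pos=(+0.340,-0.057) vel=(+1.192,-0.566) ωy=+17.83

Key-timestep trajectory:
   step    t(s)  obj.x    obj.z    obj.vx   obj.vz 
     46  0.1271   +0.051  +0.080  +0.293  -0.139
     93  0.2569   +0.108  +0.053  +0.593  -0.282
    140  0.3867   +0.205  +0.007  +0.893  -0.424


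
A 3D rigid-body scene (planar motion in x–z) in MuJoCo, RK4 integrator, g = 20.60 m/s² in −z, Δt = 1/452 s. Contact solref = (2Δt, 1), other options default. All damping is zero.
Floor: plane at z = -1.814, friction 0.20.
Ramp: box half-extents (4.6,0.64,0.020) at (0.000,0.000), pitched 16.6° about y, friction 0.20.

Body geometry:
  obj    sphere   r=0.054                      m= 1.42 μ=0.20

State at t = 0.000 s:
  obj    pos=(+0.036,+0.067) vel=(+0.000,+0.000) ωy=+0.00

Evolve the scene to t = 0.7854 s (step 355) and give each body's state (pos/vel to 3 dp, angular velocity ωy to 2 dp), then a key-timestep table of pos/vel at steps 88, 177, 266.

State at t = 0.7854 s:
  obj    pos=(+1.278,-0.304) vel=(+3.164,-0.943) ωy=+61.13

Key-timestep trajectory:
   step    t(s)  obj.x    obj.z    obj.vx   obj.vz 
     88  0.1947   +0.112  +0.044  +0.784  -0.234
    177  0.3916   +0.345  -0.026  +1.578  -0.470
    266  0.5885   +0.734  -0.141  +2.371  -0.707


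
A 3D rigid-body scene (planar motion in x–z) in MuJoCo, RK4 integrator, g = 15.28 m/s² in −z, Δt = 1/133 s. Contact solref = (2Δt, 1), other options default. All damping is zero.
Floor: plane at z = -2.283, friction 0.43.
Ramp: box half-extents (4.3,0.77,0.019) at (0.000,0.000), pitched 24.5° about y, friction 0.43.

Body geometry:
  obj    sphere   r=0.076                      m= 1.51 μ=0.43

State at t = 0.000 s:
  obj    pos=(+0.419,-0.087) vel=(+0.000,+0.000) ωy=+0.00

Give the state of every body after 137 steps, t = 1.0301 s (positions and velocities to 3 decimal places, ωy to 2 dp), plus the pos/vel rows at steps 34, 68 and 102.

State at t = 1.0301 s:
  obj    pos=(+2.604,-1.082) vel=(+4.242,-1.933) ωy=+61.33

Key-timestep trajectory:
   step    t(s)  obj.x    obj.z    obj.vx   obj.vz 
     34  0.2556   +0.554  -0.148  +1.053  -0.480
     68  0.5113   +0.958  -0.332  +2.106  -0.960
    102  0.7669   +1.630  -0.639  +3.158  -1.439


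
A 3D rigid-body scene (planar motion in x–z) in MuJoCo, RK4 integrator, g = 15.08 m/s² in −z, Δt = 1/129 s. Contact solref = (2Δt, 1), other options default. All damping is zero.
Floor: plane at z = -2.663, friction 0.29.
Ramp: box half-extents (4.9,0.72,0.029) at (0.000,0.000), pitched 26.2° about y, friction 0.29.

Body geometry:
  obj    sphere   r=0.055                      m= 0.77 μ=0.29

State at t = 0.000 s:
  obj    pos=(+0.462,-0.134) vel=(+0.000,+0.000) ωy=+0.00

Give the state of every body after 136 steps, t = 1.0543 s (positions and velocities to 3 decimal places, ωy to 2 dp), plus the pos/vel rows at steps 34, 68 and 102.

State at t = 1.0543 s:
  obj    pos=(+2.834,-1.301) vel=(+4.499,-2.214) ωy=+91.14

Key-timestep trajectory:
   step    t(s)  obj.x    obj.z    obj.vx   obj.vz 
     34  0.2636   +0.610  -0.207  +1.125  -0.554
     68  0.5271   +1.055  -0.426  +2.249  -1.107
    102  0.7907   +1.796  -0.790  +3.374  -1.660


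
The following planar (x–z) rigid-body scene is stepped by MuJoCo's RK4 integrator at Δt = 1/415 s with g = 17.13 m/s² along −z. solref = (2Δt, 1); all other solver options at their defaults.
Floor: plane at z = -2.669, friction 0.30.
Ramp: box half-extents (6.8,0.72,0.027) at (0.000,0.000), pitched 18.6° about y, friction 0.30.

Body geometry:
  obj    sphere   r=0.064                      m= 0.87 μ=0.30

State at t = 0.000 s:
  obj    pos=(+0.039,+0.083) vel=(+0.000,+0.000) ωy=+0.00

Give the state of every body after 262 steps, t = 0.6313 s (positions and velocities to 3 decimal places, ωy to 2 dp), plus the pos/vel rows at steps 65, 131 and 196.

State at t = 0.6313 s:
  obj    pos=(+0.776,-0.165) vel=(+2.335,-0.786) ωy=+38.49

Key-timestep trajectory:
   step    t(s)  obj.x    obj.z    obj.vx   obj.vz 
     65  0.1566   +0.084  +0.068  +0.579  -0.195
    131  0.3157   +0.223  +0.021  +1.168  -0.393
    196  0.4723   +0.452  -0.056  +1.747  -0.588


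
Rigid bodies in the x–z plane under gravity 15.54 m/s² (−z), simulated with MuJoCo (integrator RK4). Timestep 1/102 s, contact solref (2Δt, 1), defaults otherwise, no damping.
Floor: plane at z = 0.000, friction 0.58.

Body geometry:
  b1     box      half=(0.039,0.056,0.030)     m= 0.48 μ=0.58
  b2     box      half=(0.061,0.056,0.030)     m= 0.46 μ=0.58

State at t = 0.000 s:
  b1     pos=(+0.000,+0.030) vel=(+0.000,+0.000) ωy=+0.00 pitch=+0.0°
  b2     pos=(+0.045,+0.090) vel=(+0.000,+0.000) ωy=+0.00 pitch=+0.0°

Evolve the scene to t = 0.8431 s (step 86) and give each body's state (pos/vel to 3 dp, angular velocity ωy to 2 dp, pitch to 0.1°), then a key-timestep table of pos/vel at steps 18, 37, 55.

State at t = 0.8431 s:
  b1     pos=(+0.000,+0.030) vel=(+0.000,+0.000) ωy=+0.00 pitch=+0.0°
  b2     pos=(+0.197,+0.030) vel=(+0.000,+0.000) ωy=+0.00 pitch=+180.0°

Key-timestep trajectory:
   step    t(s)  b1.x    b1.z    b1.vx   b1.vz   b2.x    b2.z    b2.vx   b2.vz 
     18  0.1765   +0.000  +0.030  -0.001  +0.000   +0.068  +0.073  +0.275  -0.448
     37  0.3627   +0.000  +0.030  +0.000  +0.000   +0.129  +0.068  +0.194  +0.013
     55  0.5392   +0.000  +0.030  +0.000  +0.000   +0.187  +0.040  +0.543  -0.642


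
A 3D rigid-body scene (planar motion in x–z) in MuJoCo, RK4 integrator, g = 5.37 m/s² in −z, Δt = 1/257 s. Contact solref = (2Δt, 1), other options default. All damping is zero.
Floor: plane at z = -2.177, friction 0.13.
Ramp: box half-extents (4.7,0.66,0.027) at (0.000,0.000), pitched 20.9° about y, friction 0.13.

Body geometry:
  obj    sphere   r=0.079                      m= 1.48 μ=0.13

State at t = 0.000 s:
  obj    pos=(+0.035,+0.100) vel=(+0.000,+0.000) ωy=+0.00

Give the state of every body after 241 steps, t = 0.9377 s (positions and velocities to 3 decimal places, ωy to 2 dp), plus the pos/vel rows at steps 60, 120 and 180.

State at t = 0.9377 s:
  obj    pos=(+0.597,-0.115) vel=(+1.199,-0.458) ωy=+16.24

Key-timestep trajectory:
   step    t(s)  obj.x    obj.z    obj.vx   obj.vz 
     60  0.2335   +0.070  +0.087  +0.299  -0.114
    120  0.4669   +0.174  +0.047  +0.597  -0.228
    180  0.7004   +0.349  -0.020  +0.895  -0.342


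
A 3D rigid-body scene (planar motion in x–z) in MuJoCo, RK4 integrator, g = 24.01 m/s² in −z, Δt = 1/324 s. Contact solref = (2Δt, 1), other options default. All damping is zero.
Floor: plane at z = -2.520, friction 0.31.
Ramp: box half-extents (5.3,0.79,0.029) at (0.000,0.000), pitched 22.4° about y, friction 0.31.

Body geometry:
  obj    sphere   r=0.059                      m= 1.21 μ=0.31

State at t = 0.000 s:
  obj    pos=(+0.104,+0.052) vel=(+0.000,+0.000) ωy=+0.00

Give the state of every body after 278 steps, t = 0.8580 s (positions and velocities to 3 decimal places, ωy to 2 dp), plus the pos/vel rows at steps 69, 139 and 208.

State at t = 0.8580 s:
  obj    pos=(+2.328,-0.865) vel=(+5.184,-2.137) ωy=+95.03

Key-timestep trajectory:
   step    t(s)  obj.x    obj.z    obj.vx   obj.vz 
     69  0.2130   +0.241  -0.004  +1.287  -0.530
    139  0.4290   +0.660  -0.177  +2.592  -1.068
    208  0.6420   +1.349  -0.461  +3.879  -1.599


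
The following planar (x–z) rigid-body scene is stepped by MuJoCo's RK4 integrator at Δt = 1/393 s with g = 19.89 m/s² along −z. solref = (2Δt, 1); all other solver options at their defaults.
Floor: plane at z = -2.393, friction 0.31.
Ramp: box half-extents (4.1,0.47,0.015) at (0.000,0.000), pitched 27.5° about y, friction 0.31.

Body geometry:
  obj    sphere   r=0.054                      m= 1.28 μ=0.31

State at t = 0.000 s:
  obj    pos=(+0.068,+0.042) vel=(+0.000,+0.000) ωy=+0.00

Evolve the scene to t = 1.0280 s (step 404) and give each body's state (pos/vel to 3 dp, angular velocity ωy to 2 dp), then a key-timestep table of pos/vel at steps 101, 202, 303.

State at t = 1.0280 s:
  obj    pos=(+3.143,-1.558) vel=(+5.982,-3.114) ωy=+124.87

Key-timestep trajectory:
   step    t(s)  obj.x    obj.z    obj.vx   obj.vz 
    101  0.2570   +0.260  -0.058  +1.496  -0.779
    202  0.5140   +0.837  -0.358  +2.991  -1.557
    303  0.7710   +1.798  -0.858  +4.486  -2.335


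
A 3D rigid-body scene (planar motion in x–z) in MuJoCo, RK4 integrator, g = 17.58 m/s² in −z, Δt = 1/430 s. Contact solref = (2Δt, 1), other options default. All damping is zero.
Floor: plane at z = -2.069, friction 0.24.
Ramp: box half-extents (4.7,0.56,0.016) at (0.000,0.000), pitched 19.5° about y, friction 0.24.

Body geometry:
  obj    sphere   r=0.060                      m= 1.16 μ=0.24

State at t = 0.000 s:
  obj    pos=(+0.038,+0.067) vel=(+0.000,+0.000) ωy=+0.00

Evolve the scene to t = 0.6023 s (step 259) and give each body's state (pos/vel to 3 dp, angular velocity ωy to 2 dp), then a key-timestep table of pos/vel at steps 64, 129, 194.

State at t = 0.6023 s:
  obj    pos=(+0.755,-0.187) vel=(+2.380,-0.843) ωy=+42.07

Key-timestep trajectory:
   step    t(s)  obj.x    obj.z    obj.vx   obj.vz 
     64  0.1488   +0.082  +0.052  +0.588  -0.208
    129  0.3000   +0.216  +0.004  +1.185  -0.420
    194  0.4512   +0.440  -0.075  +1.783  -0.631


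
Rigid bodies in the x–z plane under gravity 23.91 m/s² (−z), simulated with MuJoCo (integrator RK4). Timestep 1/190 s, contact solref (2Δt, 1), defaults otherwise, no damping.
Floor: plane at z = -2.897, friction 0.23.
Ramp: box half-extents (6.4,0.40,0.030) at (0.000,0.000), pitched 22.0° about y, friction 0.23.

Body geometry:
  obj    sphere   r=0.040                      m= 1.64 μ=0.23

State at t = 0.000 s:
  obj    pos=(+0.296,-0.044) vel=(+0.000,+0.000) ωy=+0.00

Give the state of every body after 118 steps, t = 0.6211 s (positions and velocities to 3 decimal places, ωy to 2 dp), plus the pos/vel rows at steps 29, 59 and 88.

State at t = 0.6211 s:
  obj    pos=(+1.440,-0.506) vel=(+3.684,-1.488) ωy=+99.31

Key-timestep trajectory:
   step    t(s)  obj.x    obj.z    obj.vx   obj.vz 
     29  0.1526   +0.365  -0.072  +0.906  -0.366
     59  0.3105   +0.582  -0.160  +1.842  -0.744
     88  0.4632   +0.932  -0.301  +2.748  -1.110
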